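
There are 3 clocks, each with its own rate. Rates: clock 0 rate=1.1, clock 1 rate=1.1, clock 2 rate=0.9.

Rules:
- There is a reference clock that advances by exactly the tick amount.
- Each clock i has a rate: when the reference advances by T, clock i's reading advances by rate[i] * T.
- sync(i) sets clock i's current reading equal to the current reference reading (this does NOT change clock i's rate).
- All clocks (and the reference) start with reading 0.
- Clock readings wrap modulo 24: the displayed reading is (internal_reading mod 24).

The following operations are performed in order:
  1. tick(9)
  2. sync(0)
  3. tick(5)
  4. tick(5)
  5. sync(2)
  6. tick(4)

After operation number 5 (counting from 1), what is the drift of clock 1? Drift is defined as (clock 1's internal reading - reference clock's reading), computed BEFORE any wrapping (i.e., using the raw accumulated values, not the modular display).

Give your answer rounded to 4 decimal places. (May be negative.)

Answer: 1.9000

Derivation:
After op 1 tick(9): ref=9.0000 raw=[9.9000 9.9000 8.1000]
After op 2 sync(0): ref=9.0000 raw=[9.0000 9.9000 8.1000]
After op 3 tick(5): ref=14.0000 raw=[14.5000 15.4000 12.6000]
After op 4 tick(5): ref=19.0000 raw=[20.0000 20.9000 17.1000]
After op 5 sync(2): ref=19.0000 raw=[20.0000 20.9000 19.0000]
Drift of clock 1 after op 5: 20.9000 - 19.0000 = 1.9000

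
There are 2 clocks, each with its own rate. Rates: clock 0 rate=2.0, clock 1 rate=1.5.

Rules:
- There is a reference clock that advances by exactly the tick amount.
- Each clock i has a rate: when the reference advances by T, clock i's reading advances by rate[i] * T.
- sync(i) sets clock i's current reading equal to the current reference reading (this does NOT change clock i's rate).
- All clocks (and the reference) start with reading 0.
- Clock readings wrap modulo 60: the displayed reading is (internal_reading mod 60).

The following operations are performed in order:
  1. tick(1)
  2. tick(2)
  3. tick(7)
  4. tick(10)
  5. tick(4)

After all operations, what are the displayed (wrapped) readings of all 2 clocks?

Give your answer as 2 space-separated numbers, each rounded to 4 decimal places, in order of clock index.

Answer: 48.0000 36.0000

Derivation:
After op 1 tick(1): ref=1.0000 raw=[2.0000 1.5000]
After op 2 tick(2): ref=3.0000 raw=[6.0000 4.5000]
After op 3 tick(7): ref=10.0000 raw=[20.0000 15.0000]
After op 4 tick(10): ref=20.0000 raw=[40.0000 30.0000]
After op 5 tick(4): ref=24.0000 raw=[48.0000 36.0000]
Wrap final raw readings (mod 60): 48.0000 mod 60 = 48.0000; 36.0000 mod 60 = 36.0000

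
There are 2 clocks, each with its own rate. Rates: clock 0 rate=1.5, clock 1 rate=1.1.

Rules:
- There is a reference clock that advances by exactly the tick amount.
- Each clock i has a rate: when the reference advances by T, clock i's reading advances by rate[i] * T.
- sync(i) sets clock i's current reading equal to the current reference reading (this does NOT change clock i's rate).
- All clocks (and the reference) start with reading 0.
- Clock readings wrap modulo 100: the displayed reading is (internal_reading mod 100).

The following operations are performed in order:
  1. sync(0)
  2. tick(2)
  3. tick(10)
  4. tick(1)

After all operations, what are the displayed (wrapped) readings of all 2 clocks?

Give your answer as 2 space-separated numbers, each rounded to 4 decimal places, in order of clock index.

Answer: 19.5000 14.3000

Derivation:
After op 1 sync(0): ref=0.0000 raw=[0.0000 0.0000]
After op 2 tick(2): ref=2.0000 raw=[3.0000 2.2000]
After op 3 tick(10): ref=12.0000 raw=[18.0000 13.2000]
After op 4 tick(1): ref=13.0000 raw=[19.5000 14.3000]
Wrap final raw readings (mod 100): 19.5000 mod 100 = 19.5000; 14.3000 mod 100 = 14.3000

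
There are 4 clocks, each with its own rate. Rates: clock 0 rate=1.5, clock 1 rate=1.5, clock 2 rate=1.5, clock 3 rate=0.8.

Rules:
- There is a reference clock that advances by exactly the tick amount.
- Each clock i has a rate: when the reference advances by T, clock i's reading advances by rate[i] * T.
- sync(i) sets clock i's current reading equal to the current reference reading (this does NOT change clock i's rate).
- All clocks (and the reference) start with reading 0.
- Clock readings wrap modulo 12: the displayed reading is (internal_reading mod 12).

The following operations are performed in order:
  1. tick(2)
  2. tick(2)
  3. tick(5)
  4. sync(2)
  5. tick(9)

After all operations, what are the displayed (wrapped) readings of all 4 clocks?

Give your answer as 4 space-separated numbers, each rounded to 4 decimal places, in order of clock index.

After op 1 tick(2): ref=2.0000 raw=[3.0000 3.0000 3.0000 1.6000]
After op 2 tick(2): ref=4.0000 raw=[6.0000 6.0000 6.0000 3.2000]
After op 3 tick(5): ref=9.0000 raw=[13.5000 13.5000 13.5000 7.2000]
After op 4 sync(2): ref=9.0000 raw=[13.5000 13.5000 9.0000 7.2000]
After op 5 tick(9): ref=18.0000 raw=[27.0000 27.0000 22.5000 14.4000]
Wrap final raw readings (mod 12): 27.0000 mod 12 = 3.0000; 27.0000 mod 12 = 3.0000; 22.5000 mod 12 = 10.5000; 14.4000 mod 12 = 2.4000

Answer: 3.0000 3.0000 10.5000 2.4000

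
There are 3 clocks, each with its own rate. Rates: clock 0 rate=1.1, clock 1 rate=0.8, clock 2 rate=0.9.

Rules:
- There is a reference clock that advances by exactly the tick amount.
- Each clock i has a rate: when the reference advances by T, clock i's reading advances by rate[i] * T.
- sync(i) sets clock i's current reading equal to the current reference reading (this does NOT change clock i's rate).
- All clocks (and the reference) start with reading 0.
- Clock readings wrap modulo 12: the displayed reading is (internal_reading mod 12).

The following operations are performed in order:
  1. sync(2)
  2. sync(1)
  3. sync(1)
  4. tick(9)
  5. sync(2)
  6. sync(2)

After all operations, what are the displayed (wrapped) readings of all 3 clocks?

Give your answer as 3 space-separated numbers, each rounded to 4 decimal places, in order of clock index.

Answer: 9.9000 7.2000 9.0000

Derivation:
After op 1 sync(2): ref=0.0000 raw=[0.0000 0.0000 0.0000]
After op 2 sync(1): ref=0.0000 raw=[0.0000 0.0000 0.0000]
After op 3 sync(1): ref=0.0000 raw=[0.0000 0.0000 0.0000]
After op 4 tick(9): ref=9.0000 raw=[9.9000 7.2000 8.1000]
After op 5 sync(2): ref=9.0000 raw=[9.9000 7.2000 9.0000]
After op 6 sync(2): ref=9.0000 raw=[9.9000 7.2000 9.0000]
Wrap final raw readings (mod 12): 9.9000 mod 12 = 9.9000; 7.2000 mod 12 = 7.2000; 9.0000 mod 12 = 9.0000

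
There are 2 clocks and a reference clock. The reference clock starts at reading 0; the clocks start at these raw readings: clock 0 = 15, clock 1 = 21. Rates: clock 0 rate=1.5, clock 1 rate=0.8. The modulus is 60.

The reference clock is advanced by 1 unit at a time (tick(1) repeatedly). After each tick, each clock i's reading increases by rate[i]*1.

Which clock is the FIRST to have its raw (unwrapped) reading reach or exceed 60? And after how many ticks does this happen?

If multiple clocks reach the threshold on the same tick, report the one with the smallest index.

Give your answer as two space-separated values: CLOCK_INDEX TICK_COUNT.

clock 0: start=15, rate=1.5, needs 60-15 = 45; ticks = ceil(45/1.5) = ceil(30.0000) = 30; reading at tick 30 = 15 + 1.5*30 = 60.0000
clock 1: start=21, rate=0.8, needs 60-21 = 39; ticks = ceil(39/0.8) = ceil(48.7500) = 49; reading at tick 49 = 21 + 0.8*49 = 60.2000
Minimum tick count = 30; winners = [0]; smallest index = 0

Answer: 0 30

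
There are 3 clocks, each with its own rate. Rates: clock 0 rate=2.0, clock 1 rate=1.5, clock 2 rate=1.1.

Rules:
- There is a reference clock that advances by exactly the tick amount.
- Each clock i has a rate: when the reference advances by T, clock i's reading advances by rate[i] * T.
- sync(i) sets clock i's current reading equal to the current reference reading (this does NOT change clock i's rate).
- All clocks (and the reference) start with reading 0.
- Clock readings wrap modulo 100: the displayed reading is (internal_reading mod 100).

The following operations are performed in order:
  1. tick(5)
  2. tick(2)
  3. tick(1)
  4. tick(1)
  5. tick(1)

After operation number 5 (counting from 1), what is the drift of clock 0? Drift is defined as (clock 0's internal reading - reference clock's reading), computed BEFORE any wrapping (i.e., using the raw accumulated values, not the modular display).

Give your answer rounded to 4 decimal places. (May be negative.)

Answer: 10.0000

Derivation:
After op 1 tick(5): ref=5.0000 raw=[10.0000 7.5000 5.5000]
After op 2 tick(2): ref=7.0000 raw=[14.0000 10.5000 7.7000]
After op 3 tick(1): ref=8.0000 raw=[16.0000 12.0000 8.8000]
After op 4 tick(1): ref=9.0000 raw=[18.0000 13.5000 9.9000]
After op 5 tick(1): ref=10.0000 raw=[20.0000 15.0000 11.0000]
Drift of clock 0 after op 5: 20.0000 - 10.0000 = 10.0000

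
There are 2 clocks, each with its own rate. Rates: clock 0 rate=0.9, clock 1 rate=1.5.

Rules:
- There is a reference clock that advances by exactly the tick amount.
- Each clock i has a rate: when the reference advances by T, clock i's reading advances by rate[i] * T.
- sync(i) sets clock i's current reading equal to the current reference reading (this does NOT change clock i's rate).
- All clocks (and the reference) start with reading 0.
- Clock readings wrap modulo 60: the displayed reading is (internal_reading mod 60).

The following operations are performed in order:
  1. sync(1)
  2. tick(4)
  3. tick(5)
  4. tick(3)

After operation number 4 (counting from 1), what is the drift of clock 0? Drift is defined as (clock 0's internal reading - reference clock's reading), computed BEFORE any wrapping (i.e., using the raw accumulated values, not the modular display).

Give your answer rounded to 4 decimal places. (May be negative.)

Answer: -1.2000

Derivation:
After op 1 sync(1): ref=0.0000 raw=[0.0000 0.0000]
After op 2 tick(4): ref=4.0000 raw=[3.6000 6.0000]
After op 3 tick(5): ref=9.0000 raw=[8.1000 13.5000]
After op 4 tick(3): ref=12.0000 raw=[10.8000 18.0000]
Drift of clock 0 after op 4: 10.8000 - 12.0000 = -1.2000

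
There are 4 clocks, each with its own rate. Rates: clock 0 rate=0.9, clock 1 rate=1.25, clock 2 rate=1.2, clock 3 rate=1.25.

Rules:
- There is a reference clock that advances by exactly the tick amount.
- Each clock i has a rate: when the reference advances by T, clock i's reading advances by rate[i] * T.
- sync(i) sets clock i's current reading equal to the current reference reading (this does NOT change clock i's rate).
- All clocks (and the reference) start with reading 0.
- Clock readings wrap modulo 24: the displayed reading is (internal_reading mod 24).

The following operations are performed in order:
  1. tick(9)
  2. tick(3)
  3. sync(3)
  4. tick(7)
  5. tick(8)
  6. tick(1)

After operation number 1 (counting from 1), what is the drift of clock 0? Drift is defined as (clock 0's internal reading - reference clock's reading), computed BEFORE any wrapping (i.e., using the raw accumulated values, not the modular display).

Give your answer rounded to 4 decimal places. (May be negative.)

Answer: -0.9000

Derivation:
After op 1 tick(9): ref=9.0000 raw=[8.1000 11.2500 10.8000 11.2500]
Drift of clock 0 after op 1: 8.1000 - 9.0000 = -0.9000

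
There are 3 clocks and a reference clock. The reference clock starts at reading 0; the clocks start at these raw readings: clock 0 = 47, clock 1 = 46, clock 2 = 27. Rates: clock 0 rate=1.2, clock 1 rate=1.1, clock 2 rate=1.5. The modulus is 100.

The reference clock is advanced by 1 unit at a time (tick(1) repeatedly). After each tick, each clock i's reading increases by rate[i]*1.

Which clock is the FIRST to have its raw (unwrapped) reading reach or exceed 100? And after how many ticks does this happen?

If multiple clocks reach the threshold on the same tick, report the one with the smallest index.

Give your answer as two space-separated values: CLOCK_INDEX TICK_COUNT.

Answer: 0 45

Derivation:
clock 0: start=47, rate=1.2, needs 100-47 = 53; ticks = ceil(53/1.2) = ceil(44.1667) = 45; reading at tick 45 = 47 + 1.2*45 = 101.0000
clock 1: start=46, rate=1.1, needs 100-46 = 54; ticks = ceil(54/1.1) = ceil(49.0909) = 50; reading at tick 50 = 46 + 1.1*50 = 101.0000
clock 2: start=27, rate=1.5, needs 100-27 = 73; ticks = ceil(73/1.5) = ceil(48.6667) = 49; reading at tick 49 = 27 + 1.5*49 = 100.5000
Minimum tick count = 45; winners = [0]; smallest index = 0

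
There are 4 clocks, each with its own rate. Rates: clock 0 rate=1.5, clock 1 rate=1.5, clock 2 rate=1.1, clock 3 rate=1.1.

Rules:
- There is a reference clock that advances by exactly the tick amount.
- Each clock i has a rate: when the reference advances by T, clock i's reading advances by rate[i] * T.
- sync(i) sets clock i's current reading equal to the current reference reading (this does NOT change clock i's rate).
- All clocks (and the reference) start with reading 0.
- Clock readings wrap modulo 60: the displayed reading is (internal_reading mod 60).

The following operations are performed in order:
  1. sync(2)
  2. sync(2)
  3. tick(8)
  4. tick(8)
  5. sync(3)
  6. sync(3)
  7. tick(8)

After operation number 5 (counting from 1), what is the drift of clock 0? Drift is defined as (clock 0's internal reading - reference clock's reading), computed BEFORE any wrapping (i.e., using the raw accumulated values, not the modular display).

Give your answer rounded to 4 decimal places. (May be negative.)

After op 1 sync(2): ref=0.0000 raw=[0.0000 0.0000 0.0000 0.0000]
After op 2 sync(2): ref=0.0000 raw=[0.0000 0.0000 0.0000 0.0000]
After op 3 tick(8): ref=8.0000 raw=[12.0000 12.0000 8.8000 8.8000]
After op 4 tick(8): ref=16.0000 raw=[24.0000 24.0000 17.6000 17.6000]
After op 5 sync(3): ref=16.0000 raw=[24.0000 24.0000 17.6000 16.0000]
Drift of clock 0 after op 5: 24.0000 - 16.0000 = 8.0000

Answer: 8.0000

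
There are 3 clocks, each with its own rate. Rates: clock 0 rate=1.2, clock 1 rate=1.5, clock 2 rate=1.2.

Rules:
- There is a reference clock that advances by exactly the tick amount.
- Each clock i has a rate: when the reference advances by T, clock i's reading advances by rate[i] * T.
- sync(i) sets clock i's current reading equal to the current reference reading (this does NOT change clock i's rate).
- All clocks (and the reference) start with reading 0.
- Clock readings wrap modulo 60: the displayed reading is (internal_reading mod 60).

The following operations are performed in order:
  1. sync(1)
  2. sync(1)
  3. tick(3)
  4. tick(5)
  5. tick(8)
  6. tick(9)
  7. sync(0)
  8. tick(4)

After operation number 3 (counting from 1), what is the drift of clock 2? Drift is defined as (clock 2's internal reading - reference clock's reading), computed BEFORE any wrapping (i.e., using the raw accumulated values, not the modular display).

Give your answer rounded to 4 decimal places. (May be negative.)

Answer: 0.6000

Derivation:
After op 1 sync(1): ref=0.0000 raw=[0.0000 0.0000 0.0000]
After op 2 sync(1): ref=0.0000 raw=[0.0000 0.0000 0.0000]
After op 3 tick(3): ref=3.0000 raw=[3.6000 4.5000 3.6000]
Drift of clock 2 after op 3: 3.6000 - 3.0000 = 0.6000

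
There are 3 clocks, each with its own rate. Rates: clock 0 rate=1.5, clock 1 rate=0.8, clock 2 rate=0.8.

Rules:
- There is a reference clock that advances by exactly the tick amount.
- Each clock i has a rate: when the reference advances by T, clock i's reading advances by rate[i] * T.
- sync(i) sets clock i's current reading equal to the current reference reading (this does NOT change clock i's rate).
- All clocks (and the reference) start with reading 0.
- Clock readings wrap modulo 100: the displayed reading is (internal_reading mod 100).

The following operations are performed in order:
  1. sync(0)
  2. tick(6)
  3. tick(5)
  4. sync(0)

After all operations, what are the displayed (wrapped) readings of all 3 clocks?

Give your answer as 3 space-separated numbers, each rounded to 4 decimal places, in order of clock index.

After op 1 sync(0): ref=0.0000 raw=[0.0000 0.0000 0.0000]
After op 2 tick(6): ref=6.0000 raw=[9.0000 4.8000 4.8000]
After op 3 tick(5): ref=11.0000 raw=[16.5000 8.8000 8.8000]
After op 4 sync(0): ref=11.0000 raw=[11.0000 8.8000 8.8000]
Wrap final raw readings (mod 100): 11.0000 mod 100 = 11.0000; 8.8000 mod 100 = 8.8000; 8.8000 mod 100 = 8.8000

Answer: 11.0000 8.8000 8.8000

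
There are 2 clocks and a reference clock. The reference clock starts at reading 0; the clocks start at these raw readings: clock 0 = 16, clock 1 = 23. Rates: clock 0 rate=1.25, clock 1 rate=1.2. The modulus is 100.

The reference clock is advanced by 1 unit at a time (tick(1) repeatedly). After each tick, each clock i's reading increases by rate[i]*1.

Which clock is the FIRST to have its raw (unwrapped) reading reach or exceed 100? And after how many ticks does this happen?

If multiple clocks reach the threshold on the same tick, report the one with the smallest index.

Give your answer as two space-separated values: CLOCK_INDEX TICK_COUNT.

clock 0: start=16, rate=1.25, needs 100-16 = 84; ticks = ceil(84/1.25) = ceil(67.2000) = 68; reading at tick 68 = 16 + 1.25*68 = 101.0000
clock 1: start=23, rate=1.2, needs 100-23 = 77; ticks = ceil(77/1.2) = ceil(64.1667) = 65; reading at tick 65 = 23 + 1.2*65 = 101.0000
Minimum tick count = 65; winners = [1]; smallest index = 1

Answer: 1 65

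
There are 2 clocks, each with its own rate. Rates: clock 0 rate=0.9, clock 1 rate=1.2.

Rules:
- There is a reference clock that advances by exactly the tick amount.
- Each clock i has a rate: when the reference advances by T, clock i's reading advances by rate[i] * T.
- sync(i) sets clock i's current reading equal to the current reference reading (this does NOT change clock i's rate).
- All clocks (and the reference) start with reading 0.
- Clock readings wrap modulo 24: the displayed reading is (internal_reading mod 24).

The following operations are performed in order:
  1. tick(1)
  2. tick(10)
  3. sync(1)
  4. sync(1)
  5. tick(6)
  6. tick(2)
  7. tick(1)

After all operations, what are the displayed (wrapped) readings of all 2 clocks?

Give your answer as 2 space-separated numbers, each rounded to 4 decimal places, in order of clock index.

Answer: 18.0000 21.8000

Derivation:
After op 1 tick(1): ref=1.0000 raw=[0.9000 1.2000]
After op 2 tick(10): ref=11.0000 raw=[9.9000 13.2000]
After op 3 sync(1): ref=11.0000 raw=[9.9000 11.0000]
After op 4 sync(1): ref=11.0000 raw=[9.9000 11.0000]
After op 5 tick(6): ref=17.0000 raw=[15.3000 18.2000]
After op 6 tick(2): ref=19.0000 raw=[17.1000 20.6000]
After op 7 tick(1): ref=20.0000 raw=[18.0000 21.8000]
Wrap final raw readings (mod 24): 18.0000 mod 24 = 18.0000; 21.8000 mod 24 = 21.8000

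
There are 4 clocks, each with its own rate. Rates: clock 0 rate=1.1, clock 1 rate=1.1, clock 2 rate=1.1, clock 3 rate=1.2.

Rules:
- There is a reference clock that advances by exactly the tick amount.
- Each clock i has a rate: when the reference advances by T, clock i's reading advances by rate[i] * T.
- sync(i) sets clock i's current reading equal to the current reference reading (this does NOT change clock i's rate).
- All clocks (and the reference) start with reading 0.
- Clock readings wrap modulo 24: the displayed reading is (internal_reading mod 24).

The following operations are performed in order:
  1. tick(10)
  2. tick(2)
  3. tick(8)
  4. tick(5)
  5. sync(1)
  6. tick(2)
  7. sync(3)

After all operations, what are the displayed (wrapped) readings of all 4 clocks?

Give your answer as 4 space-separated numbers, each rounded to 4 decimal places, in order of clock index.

Answer: 5.7000 3.2000 5.7000 3.0000

Derivation:
After op 1 tick(10): ref=10.0000 raw=[11.0000 11.0000 11.0000 12.0000]
After op 2 tick(2): ref=12.0000 raw=[13.2000 13.2000 13.2000 14.4000]
After op 3 tick(8): ref=20.0000 raw=[22.0000 22.0000 22.0000 24.0000]
After op 4 tick(5): ref=25.0000 raw=[27.5000 27.5000 27.5000 30.0000]
After op 5 sync(1): ref=25.0000 raw=[27.5000 25.0000 27.5000 30.0000]
After op 6 tick(2): ref=27.0000 raw=[29.7000 27.2000 29.7000 32.4000]
After op 7 sync(3): ref=27.0000 raw=[29.7000 27.2000 29.7000 27.0000]
Wrap final raw readings (mod 24): 29.7000 mod 24 = 5.7000; 27.2000 mod 24 = 3.2000; 29.7000 mod 24 = 5.7000; 27.0000 mod 24 = 3.0000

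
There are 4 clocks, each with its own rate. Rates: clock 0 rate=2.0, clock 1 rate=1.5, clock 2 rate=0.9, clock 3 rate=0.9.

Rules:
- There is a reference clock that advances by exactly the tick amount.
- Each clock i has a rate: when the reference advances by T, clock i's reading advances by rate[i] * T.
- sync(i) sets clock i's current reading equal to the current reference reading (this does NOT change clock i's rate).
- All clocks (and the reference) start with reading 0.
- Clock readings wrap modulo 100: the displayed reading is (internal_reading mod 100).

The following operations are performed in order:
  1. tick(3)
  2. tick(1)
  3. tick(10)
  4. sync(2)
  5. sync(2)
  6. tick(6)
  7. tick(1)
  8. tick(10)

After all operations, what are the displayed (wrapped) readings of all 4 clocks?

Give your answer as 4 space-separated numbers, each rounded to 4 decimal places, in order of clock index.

Answer: 62.0000 46.5000 29.3000 27.9000

Derivation:
After op 1 tick(3): ref=3.0000 raw=[6.0000 4.5000 2.7000 2.7000]
After op 2 tick(1): ref=4.0000 raw=[8.0000 6.0000 3.6000 3.6000]
After op 3 tick(10): ref=14.0000 raw=[28.0000 21.0000 12.6000 12.6000]
After op 4 sync(2): ref=14.0000 raw=[28.0000 21.0000 14.0000 12.6000]
After op 5 sync(2): ref=14.0000 raw=[28.0000 21.0000 14.0000 12.6000]
After op 6 tick(6): ref=20.0000 raw=[40.0000 30.0000 19.4000 18.0000]
After op 7 tick(1): ref=21.0000 raw=[42.0000 31.5000 20.3000 18.9000]
After op 8 tick(10): ref=31.0000 raw=[62.0000 46.5000 29.3000 27.9000]
Wrap final raw readings (mod 100): 62.0000 mod 100 = 62.0000; 46.5000 mod 100 = 46.5000; 29.3000 mod 100 = 29.3000; 27.9000 mod 100 = 27.9000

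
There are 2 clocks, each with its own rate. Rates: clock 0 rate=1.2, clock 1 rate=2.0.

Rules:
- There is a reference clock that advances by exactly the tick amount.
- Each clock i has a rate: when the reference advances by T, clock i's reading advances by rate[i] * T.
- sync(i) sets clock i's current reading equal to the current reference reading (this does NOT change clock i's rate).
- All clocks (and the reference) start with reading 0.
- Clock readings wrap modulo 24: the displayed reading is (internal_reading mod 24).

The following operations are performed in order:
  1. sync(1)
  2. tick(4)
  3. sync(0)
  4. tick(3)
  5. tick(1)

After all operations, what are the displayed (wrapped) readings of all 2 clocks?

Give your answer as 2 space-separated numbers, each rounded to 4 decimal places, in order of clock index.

Answer: 8.8000 16.0000

Derivation:
After op 1 sync(1): ref=0.0000 raw=[0.0000 0.0000]
After op 2 tick(4): ref=4.0000 raw=[4.8000 8.0000]
After op 3 sync(0): ref=4.0000 raw=[4.0000 8.0000]
After op 4 tick(3): ref=7.0000 raw=[7.6000 14.0000]
After op 5 tick(1): ref=8.0000 raw=[8.8000 16.0000]
Wrap final raw readings (mod 24): 8.8000 mod 24 = 8.8000; 16.0000 mod 24 = 16.0000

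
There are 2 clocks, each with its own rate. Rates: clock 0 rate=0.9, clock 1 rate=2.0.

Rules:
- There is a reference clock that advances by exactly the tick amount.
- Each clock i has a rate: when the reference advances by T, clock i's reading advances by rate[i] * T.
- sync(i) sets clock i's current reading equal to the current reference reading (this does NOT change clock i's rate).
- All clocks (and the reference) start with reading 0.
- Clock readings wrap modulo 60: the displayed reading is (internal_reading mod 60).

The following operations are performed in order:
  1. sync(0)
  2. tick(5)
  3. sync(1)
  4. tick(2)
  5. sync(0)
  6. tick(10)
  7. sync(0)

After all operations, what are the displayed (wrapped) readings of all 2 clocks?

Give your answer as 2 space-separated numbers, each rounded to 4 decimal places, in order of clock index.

After op 1 sync(0): ref=0.0000 raw=[0.0000 0.0000]
After op 2 tick(5): ref=5.0000 raw=[4.5000 10.0000]
After op 3 sync(1): ref=5.0000 raw=[4.5000 5.0000]
After op 4 tick(2): ref=7.0000 raw=[6.3000 9.0000]
After op 5 sync(0): ref=7.0000 raw=[7.0000 9.0000]
After op 6 tick(10): ref=17.0000 raw=[16.0000 29.0000]
After op 7 sync(0): ref=17.0000 raw=[17.0000 29.0000]
Wrap final raw readings (mod 60): 17.0000 mod 60 = 17.0000; 29.0000 mod 60 = 29.0000

Answer: 17.0000 29.0000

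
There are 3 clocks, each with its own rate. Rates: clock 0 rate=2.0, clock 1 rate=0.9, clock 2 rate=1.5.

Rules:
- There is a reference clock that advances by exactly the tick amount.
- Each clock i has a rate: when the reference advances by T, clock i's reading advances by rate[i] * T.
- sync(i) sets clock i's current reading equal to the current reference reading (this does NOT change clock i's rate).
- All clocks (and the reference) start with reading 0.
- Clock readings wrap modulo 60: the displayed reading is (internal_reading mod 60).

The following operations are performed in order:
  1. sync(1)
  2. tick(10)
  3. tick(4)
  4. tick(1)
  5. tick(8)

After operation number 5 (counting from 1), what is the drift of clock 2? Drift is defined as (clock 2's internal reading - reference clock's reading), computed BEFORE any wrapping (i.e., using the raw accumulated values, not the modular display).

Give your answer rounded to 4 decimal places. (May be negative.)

After op 1 sync(1): ref=0.0000 raw=[0.0000 0.0000 0.0000]
After op 2 tick(10): ref=10.0000 raw=[20.0000 9.0000 15.0000]
After op 3 tick(4): ref=14.0000 raw=[28.0000 12.6000 21.0000]
After op 4 tick(1): ref=15.0000 raw=[30.0000 13.5000 22.5000]
After op 5 tick(8): ref=23.0000 raw=[46.0000 20.7000 34.5000]
Drift of clock 2 after op 5: 34.5000 - 23.0000 = 11.5000

Answer: 11.5000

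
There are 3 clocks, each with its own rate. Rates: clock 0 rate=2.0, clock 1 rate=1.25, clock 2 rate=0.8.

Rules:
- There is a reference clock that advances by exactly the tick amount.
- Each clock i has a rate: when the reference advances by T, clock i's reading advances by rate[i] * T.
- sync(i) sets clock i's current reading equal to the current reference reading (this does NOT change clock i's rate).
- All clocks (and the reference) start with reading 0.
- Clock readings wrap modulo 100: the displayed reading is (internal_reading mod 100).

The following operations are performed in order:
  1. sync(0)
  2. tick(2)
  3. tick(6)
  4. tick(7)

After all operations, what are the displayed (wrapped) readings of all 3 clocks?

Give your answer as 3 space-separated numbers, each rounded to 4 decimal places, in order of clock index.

After op 1 sync(0): ref=0.0000 raw=[0.0000 0.0000 0.0000]
After op 2 tick(2): ref=2.0000 raw=[4.0000 2.5000 1.6000]
After op 3 tick(6): ref=8.0000 raw=[16.0000 10.0000 6.4000]
After op 4 tick(7): ref=15.0000 raw=[30.0000 18.7500 12.0000]
Wrap final raw readings (mod 100): 30.0000 mod 100 = 30.0000; 18.7500 mod 100 = 18.7500; 12.0000 mod 100 = 12.0000

Answer: 30.0000 18.7500 12.0000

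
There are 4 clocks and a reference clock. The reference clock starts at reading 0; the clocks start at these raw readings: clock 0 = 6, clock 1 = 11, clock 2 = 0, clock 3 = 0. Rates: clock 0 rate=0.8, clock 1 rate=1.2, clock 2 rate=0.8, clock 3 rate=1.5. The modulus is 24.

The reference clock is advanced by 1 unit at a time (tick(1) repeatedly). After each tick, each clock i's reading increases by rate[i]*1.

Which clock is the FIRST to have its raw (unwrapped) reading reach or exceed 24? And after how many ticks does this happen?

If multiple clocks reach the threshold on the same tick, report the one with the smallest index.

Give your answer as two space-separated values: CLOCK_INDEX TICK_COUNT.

Answer: 1 11

Derivation:
clock 0: start=6, rate=0.8, needs 24-6 = 18; ticks = ceil(18/0.8) = ceil(22.5000) = 23; reading at tick 23 = 6 + 0.8*23 = 24.4000
clock 1: start=11, rate=1.2, needs 24-11 = 13; ticks = ceil(13/1.2) = ceil(10.8333) = 11; reading at tick 11 = 11 + 1.2*11 = 24.2000
clock 2: start=0, rate=0.8, needs 24-0 = 24; ticks = ceil(24/0.8) = ceil(30.0000) = 30; reading at tick 30 = 0 + 0.8*30 = 24.0000
clock 3: start=0, rate=1.5, needs 24-0 = 24; ticks = ceil(24/1.5) = ceil(16.0000) = 16; reading at tick 16 = 0 + 1.5*16 = 24.0000
Minimum tick count = 11; winners = [1]; smallest index = 1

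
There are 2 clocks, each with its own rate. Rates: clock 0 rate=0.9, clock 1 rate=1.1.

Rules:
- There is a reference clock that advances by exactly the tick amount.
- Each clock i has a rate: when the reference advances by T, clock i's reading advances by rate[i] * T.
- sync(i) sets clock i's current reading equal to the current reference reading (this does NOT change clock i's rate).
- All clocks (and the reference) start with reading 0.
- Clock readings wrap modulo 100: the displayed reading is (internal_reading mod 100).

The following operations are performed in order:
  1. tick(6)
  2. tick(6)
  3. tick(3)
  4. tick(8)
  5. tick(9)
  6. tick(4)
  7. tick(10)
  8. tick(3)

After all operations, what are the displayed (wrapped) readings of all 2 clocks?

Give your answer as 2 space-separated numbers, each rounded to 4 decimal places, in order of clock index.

Answer: 44.1000 53.9000

Derivation:
After op 1 tick(6): ref=6.0000 raw=[5.4000 6.6000]
After op 2 tick(6): ref=12.0000 raw=[10.8000 13.2000]
After op 3 tick(3): ref=15.0000 raw=[13.5000 16.5000]
After op 4 tick(8): ref=23.0000 raw=[20.7000 25.3000]
After op 5 tick(9): ref=32.0000 raw=[28.8000 35.2000]
After op 6 tick(4): ref=36.0000 raw=[32.4000 39.6000]
After op 7 tick(10): ref=46.0000 raw=[41.4000 50.6000]
After op 8 tick(3): ref=49.0000 raw=[44.1000 53.9000]
Wrap final raw readings (mod 100): 44.1000 mod 100 = 44.1000; 53.9000 mod 100 = 53.9000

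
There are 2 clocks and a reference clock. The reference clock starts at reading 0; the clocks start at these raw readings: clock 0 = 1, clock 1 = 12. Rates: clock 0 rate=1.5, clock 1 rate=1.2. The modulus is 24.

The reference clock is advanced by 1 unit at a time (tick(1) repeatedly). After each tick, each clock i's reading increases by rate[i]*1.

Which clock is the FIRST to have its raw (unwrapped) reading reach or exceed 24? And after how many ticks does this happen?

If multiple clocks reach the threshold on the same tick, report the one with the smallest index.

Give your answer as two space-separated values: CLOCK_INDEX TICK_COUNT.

Answer: 1 10

Derivation:
clock 0: start=1, rate=1.5, needs 24-1 = 23; ticks = ceil(23/1.5) = ceil(15.3333) = 16; reading at tick 16 = 1 + 1.5*16 = 25.0000
clock 1: start=12, rate=1.2, needs 24-12 = 12; ticks = ceil(12/1.2) = ceil(10.0000) = 10; reading at tick 10 = 12 + 1.2*10 = 24.0000
Minimum tick count = 10; winners = [1]; smallest index = 1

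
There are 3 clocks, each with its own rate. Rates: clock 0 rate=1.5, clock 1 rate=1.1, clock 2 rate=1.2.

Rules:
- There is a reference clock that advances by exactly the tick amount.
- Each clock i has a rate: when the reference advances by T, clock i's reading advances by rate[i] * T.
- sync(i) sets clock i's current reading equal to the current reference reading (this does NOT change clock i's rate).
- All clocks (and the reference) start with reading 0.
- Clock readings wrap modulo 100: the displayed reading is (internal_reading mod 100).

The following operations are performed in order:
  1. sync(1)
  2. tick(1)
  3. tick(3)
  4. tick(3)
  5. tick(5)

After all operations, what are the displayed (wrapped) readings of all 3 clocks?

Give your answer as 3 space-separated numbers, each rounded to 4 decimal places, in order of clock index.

After op 1 sync(1): ref=0.0000 raw=[0.0000 0.0000 0.0000]
After op 2 tick(1): ref=1.0000 raw=[1.5000 1.1000 1.2000]
After op 3 tick(3): ref=4.0000 raw=[6.0000 4.4000 4.8000]
After op 4 tick(3): ref=7.0000 raw=[10.5000 7.7000 8.4000]
After op 5 tick(5): ref=12.0000 raw=[18.0000 13.2000 14.4000]
Wrap final raw readings (mod 100): 18.0000 mod 100 = 18.0000; 13.2000 mod 100 = 13.2000; 14.4000 mod 100 = 14.4000

Answer: 18.0000 13.2000 14.4000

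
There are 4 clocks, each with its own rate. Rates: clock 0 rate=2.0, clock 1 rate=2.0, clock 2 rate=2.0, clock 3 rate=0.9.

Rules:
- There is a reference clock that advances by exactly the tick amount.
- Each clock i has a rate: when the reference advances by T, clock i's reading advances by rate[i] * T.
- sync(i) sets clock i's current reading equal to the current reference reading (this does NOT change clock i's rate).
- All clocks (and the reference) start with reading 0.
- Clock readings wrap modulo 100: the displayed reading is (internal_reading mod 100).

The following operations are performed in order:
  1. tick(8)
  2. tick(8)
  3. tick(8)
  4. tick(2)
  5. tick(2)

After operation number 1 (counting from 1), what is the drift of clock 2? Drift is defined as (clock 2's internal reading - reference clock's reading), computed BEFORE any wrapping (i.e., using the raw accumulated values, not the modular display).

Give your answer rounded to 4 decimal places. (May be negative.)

After op 1 tick(8): ref=8.0000 raw=[16.0000 16.0000 16.0000 7.2000]
Drift of clock 2 after op 1: 16.0000 - 8.0000 = 8.0000

Answer: 8.0000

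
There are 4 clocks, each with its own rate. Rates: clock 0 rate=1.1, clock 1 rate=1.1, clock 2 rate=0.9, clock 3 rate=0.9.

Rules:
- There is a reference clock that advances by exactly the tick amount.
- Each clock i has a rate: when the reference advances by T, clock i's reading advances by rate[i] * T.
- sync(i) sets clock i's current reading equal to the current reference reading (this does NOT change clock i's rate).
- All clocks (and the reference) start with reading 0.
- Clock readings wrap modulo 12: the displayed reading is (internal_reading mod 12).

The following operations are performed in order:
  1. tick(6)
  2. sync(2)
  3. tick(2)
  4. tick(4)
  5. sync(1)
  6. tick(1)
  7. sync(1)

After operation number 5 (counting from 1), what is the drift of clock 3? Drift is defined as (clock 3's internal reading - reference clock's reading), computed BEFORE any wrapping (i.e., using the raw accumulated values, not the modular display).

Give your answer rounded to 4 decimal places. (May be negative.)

After op 1 tick(6): ref=6.0000 raw=[6.6000 6.6000 5.4000 5.4000]
After op 2 sync(2): ref=6.0000 raw=[6.6000 6.6000 6.0000 5.4000]
After op 3 tick(2): ref=8.0000 raw=[8.8000 8.8000 7.8000 7.2000]
After op 4 tick(4): ref=12.0000 raw=[13.2000 13.2000 11.4000 10.8000]
After op 5 sync(1): ref=12.0000 raw=[13.2000 12.0000 11.4000 10.8000]
Drift of clock 3 after op 5: 10.8000 - 12.0000 = -1.2000

Answer: -1.2000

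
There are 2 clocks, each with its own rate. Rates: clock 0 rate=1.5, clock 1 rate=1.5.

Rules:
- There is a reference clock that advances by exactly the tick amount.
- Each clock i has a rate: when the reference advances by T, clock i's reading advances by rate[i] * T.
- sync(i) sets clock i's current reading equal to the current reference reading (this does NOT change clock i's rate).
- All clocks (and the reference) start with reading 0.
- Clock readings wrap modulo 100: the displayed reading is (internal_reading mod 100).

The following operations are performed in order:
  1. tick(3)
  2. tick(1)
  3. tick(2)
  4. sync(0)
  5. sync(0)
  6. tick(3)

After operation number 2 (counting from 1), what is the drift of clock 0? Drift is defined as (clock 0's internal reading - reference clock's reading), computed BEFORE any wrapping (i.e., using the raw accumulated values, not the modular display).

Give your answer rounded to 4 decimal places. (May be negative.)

Answer: 2.0000

Derivation:
After op 1 tick(3): ref=3.0000 raw=[4.5000 4.5000]
After op 2 tick(1): ref=4.0000 raw=[6.0000 6.0000]
Drift of clock 0 after op 2: 6.0000 - 4.0000 = 2.0000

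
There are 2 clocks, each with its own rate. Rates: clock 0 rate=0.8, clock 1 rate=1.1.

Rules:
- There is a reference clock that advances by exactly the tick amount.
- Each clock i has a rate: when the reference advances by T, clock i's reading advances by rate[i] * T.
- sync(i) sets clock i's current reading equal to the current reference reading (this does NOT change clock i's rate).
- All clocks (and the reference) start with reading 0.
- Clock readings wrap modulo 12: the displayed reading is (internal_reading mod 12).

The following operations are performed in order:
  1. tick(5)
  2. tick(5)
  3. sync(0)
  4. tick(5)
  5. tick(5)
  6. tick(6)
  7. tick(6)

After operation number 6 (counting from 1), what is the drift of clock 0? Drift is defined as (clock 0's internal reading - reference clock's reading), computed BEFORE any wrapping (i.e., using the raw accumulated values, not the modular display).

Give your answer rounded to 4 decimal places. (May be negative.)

Answer: -3.2000

Derivation:
After op 1 tick(5): ref=5.0000 raw=[4.0000 5.5000]
After op 2 tick(5): ref=10.0000 raw=[8.0000 11.0000]
After op 3 sync(0): ref=10.0000 raw=[10.0000 11.0000]
After op 4 tick(5): ref=15.0000 raw=[14.0000 16.5000]
After op 5 tick(5): ref=20.0000 raw=[18.0000 22.0000]
After op 6 tick(6): ref=26.0000 raw=[22.8000 28.6000]
Drift of clock 0 after op 6: 22.8000 - 26.0000 = -3.2000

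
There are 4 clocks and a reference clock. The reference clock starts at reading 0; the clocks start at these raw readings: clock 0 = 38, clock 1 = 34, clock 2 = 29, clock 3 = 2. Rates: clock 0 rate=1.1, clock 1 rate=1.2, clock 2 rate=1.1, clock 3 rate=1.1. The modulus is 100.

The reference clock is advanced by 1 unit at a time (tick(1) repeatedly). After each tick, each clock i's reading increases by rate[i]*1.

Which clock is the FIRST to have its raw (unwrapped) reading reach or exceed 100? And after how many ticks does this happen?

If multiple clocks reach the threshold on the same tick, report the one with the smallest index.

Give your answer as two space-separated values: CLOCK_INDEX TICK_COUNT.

clock 0: start=38, rate=1.1, needs 100-38 = 62; ticks = ceil(62/1.1) = ceil(56.3636) = 57; reading at tick 57 = 38 + 1.1*57 = 100.7000
clock 1: start=34, rate=1.2, needs 100-34 = 66; ticks = ceil(66/1.2) = ceil(55.0000) = 55; reading at tick 55 = 34 + 1.2*55 = 100.0000
clock 2: start=29, rate=1.1, needs 100-29 = 71; ticks = ceil(71/1.1) = ceil(64.5455) = 65; reading at tick 65 = 29 + 1.1*65 = 100.5000
clock 3: start=2, rate=1.1, needs 100-2 = 98; ticks = ceil(98/1.1) = ceil(89.0909) = 90; reading at tick 90 = 2 + 1.1*90 = 101.0000
Minimum tick count = 55; winners = [1]; smallest index = 1

Answer: 1 55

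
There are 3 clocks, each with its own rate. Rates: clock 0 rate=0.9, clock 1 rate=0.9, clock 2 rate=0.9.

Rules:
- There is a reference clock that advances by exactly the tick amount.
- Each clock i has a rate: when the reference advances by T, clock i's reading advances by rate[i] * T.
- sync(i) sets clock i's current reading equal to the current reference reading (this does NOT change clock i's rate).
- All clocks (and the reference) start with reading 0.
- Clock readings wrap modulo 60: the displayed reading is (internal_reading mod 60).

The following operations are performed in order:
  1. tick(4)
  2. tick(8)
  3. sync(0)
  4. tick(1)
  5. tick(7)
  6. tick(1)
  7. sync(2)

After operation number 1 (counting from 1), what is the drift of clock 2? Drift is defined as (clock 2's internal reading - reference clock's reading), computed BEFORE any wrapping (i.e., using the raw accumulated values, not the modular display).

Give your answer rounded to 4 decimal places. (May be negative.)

Answer: -0.4000

Derivation:
After op 1 tick(4): ref=4.0000 raw=[3.6000 3.6000 3.6000]
Drift of clock 2 after op 1: 3.6000 - 4.0000 = -0.4000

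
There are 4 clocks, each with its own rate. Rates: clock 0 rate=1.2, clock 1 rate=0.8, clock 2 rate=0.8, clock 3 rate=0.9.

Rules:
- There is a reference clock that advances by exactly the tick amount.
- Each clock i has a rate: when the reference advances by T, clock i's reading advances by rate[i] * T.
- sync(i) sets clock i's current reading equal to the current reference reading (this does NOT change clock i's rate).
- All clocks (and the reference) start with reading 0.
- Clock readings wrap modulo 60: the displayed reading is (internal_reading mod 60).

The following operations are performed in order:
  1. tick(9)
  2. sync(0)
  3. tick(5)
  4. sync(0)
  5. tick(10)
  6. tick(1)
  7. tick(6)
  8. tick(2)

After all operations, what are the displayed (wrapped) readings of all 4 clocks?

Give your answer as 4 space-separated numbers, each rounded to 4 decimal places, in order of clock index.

After op 1 tick(9): ref=9.0000 raw=[10.8000 7.2000 7.2000 8.1000]
After op 2 sync(0): ref=9.0000 raw=[9.0000 7.2000 7.2000 8.1000]
After op 3 tick(5): ref=14.0000 raw=[15.0000 11.2000 11.2000 12.6000]
After op 4 sync(0): ref=14.0000 raw=[14.0000 11.2000 11.2000 12.6000]
After op 5 tick(10): ref=24.0000 raw=[26.0000 19.2000 19.2000 21.6000]
After op 6 tick(1): ref=25.0000 raw=[27.2000 20.0000 20.0000 22.5000]
After op 7 tick(6): ref=31.0000 raw=[34.4000 24.8000 24.8000 27.9000]
After op 8 tick(2): ref=33.0000 raw=[36.8000 26.4000 26.4000 29.7000]
Wrap final raw readings (mod 60): 36.8000 mod 60 = 36.8000; 26.4000 mod 60 = 26.4000; 26.4000 mod 60 = 26.4000; 29.7000 mod 60 = 29.7000

Answer: 36.8000 26.4000 26.4000 29.7000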